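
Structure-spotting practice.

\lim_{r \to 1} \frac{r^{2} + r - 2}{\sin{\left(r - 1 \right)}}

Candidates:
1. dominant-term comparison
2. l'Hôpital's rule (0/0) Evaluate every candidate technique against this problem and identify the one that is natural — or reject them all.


Best approach: l'Hôpital's rule (0/0) — plug in 1: top and bottom both hit zero, so differentiate each and retry. A local series expansion at the point resolves it as well; the rule is the packaged version of that step.
- dominant-term comparison: this is not a rational comparison of growth rates at infinity.
- l'Hôpital's rule (0/0): a fit — the right tool for this form.


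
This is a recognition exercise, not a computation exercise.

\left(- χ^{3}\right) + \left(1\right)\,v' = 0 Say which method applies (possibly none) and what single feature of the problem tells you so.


Best approach: no special technique — solved for the derivative, no v appears — this is antidifferentiation in χ wearing ODE clothing.


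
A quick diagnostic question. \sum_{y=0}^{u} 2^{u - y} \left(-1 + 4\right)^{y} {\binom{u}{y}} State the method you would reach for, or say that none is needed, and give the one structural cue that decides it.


Technique: the binomial theorem — terms weighting {\binom{u}{y}} against matched powers of (-1 + 4) and 2 reassemble into ((-1 + 4) + 2)^u by the binomial theorem.


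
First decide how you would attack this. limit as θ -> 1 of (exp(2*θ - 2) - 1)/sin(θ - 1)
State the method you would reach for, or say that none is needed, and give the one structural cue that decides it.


Verdict: l'Hôpital's rule (0/0) — substituting 1 gives 0 over 0; differentiate top and bottom once and re-evaluate. One could equally expand both pieces locally and compare leading terms; the rule does that in one stroke.


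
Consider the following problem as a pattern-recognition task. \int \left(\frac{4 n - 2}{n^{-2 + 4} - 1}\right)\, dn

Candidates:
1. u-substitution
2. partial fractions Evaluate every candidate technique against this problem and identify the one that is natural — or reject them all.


Method: partial fractions — (n^{-2 + 4} - 1) splits into linear pieces, so the quotient is a sum of simple fractions — decompose before integrating.
- u-substitution: no subexpression of the integrand serves as a whole-integral substitution inner — individual terms may offer their own, but none carries its derivative as a factor of the full integrand; a working change of variable would have to be constructed from outside the expression.
- partial fractions: applicable, and directly so.


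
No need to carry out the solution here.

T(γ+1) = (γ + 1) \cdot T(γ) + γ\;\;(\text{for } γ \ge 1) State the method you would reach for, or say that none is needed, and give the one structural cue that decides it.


Diagnosis: a summation factor — rescale the sequence by the product of the weights γ + 1 so far — the recurrence collapses to a plain running sum.


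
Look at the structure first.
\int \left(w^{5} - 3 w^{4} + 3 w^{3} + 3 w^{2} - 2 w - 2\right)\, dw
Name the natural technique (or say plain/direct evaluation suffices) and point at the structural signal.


Best approach: no special technique — the integrand is a sum of constant multiples of powers of w — integrate term by term.


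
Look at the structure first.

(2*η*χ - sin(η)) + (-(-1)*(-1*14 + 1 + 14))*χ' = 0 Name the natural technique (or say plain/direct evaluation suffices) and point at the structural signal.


Diagnosis: a linear integrating factor — the unknown enters only to the first power against a nonzero forcing term — the integrating-factor template applies directly.


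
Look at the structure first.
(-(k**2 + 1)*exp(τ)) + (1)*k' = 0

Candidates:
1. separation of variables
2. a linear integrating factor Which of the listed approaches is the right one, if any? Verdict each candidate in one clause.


Best approach: separation of variables — a product of single-variable factors, exp(τ) and k**2 + 1 — the textbook separable form.
- separation of variables — a fit — the right tool for this form.
- a linear integrating factor — the unknown enters nonlinearly (through a power, a denominator, or a transcendental function), which the linear integrating-factor recipe cannot absorb as-is — any repair would come from a preliminary substitution, not the factor.


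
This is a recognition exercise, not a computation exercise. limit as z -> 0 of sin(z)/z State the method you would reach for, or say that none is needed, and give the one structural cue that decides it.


Best approach: l'Hôpital's rule (0/0) — plug in 0: top and bottom both hit zero, so differentiate each and retry. A first-order expansion at the point is an equally standard path; the rule packages it.


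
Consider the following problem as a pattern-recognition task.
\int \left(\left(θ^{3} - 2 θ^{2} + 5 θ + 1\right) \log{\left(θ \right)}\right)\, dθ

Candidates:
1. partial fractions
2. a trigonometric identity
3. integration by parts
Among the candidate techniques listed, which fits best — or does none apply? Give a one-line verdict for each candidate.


Diagnosis: integration by parts — the presence of \log{\left(θ \right)} against a polynomial factor is the standard differentiate-the-log setup.
- partial fractions — the expression is not a ratio of polynomials that decomposes further.
- a trigonometric identity: with no trigonometric functions present, identity rewriting has no target.
- integration by parts — yes — fits the structure here.


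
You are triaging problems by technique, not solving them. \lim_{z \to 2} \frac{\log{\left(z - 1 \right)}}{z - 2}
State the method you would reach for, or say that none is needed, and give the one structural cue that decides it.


Diagnosis: l'Hôpital's rule (0/0) — the 0/0 form at 2 is the signature situation for l'Hôpital's rule. Known elementary limits would finish this too — the rule just bypasses the case analysis.


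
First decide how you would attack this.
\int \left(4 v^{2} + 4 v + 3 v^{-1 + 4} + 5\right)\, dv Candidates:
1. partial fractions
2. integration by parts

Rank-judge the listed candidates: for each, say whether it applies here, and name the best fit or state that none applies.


Diagnosis: no special technique — nothing composite, nothing rational, nothing trigonometric — each constant-multiple power of v integrates by the power rule alone.
- partial fractions — there is no rational-function structure to decompose.
- integration by parts: splitting off a factor buys nothing — the integrand integrates directly without parts.


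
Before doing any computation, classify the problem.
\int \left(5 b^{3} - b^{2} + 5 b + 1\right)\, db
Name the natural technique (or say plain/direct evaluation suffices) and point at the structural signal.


Diagnosis: no special technique — nothing composite, nothing rational, nothing trigonometric — each constant-multiple power of b integrates by the power rule alone.


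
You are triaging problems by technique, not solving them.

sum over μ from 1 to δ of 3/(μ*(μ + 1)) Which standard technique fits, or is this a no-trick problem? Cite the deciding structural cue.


Diagnosis: telescoping — split 3/(μ*(μ + 1)) by partial fractions and the pieces are one function at shifted arguments — interior terms cancel.


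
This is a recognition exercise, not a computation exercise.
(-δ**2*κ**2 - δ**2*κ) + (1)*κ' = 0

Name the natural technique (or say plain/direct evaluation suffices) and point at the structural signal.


Verdict: separation of variables — all dependence on the two variables factors apart, the defining separable shape. Rearranged, this also fits the Bernoulli template directly; separation reads the product structure as given.


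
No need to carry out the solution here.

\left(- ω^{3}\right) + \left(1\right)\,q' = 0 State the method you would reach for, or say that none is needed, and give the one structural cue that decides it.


Method: no special technique — solved for the derivative, no q appears — this is antidifferentiation in ω wearing ODE clothing.


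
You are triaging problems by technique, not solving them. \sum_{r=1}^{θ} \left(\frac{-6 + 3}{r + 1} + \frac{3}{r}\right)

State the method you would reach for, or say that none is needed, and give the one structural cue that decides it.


Technique: telescoping — the summand is built as \frac{3}{r} minus its own successor — adjacent terms annihilate down the line.


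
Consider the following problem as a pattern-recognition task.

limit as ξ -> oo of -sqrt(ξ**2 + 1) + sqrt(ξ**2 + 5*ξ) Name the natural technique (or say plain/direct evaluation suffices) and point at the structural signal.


Diagnosis: conjugate multiplication — the ∞ − ∞ radical form is the exact trigger for the conjugate maneuver.


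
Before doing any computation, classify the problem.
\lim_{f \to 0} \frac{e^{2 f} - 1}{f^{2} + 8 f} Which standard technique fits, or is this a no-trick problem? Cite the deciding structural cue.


Verdict: l'Hôpital's rule (0/0) — numerator and denominator both vanish at 0 — a genuine 0/0 form, which is exactly when l'Hôpital applies. Known elementary limits would finish this too — the rule just bypasses the case analysis.


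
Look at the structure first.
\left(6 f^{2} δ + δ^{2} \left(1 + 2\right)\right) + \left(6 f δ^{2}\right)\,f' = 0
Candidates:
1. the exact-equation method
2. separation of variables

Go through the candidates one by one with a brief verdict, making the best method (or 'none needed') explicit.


Diagnosis: the exact-equation method — because the two cross partials coincide, the form is conservative as written — recover its potential in (δ, f).
- the exact-equation method — yes — fits the structure here.
- separation of variables: no division isolates the independent variable from the unknown.


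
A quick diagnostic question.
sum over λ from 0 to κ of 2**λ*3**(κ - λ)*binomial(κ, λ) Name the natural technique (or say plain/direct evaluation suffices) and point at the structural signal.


Diagnosis: the binomial theorem — binomial(κ, λ) weighting matched powers of 2 and 3 is the expanded form of (2 + 3)^κ — fold it back up.


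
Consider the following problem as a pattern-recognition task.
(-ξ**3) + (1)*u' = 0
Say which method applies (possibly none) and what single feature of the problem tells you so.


Diagnosis: no special technique — the slope is a pure function of ξ; integrate both sides and be done.


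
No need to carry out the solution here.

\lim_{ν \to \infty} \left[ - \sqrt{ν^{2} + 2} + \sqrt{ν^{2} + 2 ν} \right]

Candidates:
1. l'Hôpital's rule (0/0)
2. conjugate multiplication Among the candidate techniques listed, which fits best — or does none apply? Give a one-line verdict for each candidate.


Technique: conjugate multiplication — divergence minus divergence hides a finite answer — expose it by pairing \sqrt{ν^{2} + 2 ν} - \sqrt{ν^{2} + 2} with its conjugate.
- l'Hôpital's rule (0/0) — the expression is a difference driving to ∞ − ∞, not a 0/0 quotient — there is no ratio for the rule to differentiate.
- conjugate multiplication: yes — fits the structure here.


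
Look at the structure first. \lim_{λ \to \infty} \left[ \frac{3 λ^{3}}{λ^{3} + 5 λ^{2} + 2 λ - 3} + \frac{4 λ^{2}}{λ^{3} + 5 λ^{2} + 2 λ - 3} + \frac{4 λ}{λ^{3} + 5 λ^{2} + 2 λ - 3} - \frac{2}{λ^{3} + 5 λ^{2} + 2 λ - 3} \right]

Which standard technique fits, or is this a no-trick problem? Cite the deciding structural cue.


Verdict: dominant-term comparison — divide through by the highest power of λ; every lower-order term dies and the dominant terms decide the limit. As a single quotient, the ∞/∞ shape would yield to repeated differentiation as well — the growth comparison gets there in one look.


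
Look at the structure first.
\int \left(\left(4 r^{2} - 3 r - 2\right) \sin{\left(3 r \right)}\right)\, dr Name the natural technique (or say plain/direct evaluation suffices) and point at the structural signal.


Best approach: integration by parts — a polynomial factor 4 r^{2} - 3 r - 2 multiplies \sin{\left(3 r \right)}; differentiating 4 r^{2} - 3 r - 2 lowers its degree while \sin{\left(3 r \right)} integrates cleanly, so parts wins.


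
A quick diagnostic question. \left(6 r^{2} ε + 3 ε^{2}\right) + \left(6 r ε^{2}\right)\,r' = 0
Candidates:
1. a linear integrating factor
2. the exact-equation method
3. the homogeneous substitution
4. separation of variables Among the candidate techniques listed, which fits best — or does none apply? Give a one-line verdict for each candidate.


Technique: the exact-equation method — 6 r^{2} ε + 3 ε^{2} and 6 r ε^{2} pass the exactness check on the nose, so no integrating factor in ε or r is needed at all.
- a linear integrating factor — a nonlinear term in the unknown puts this outside the integrating-factor template.
- the exact-equation method — yes — fits the structure here.
- the homogeneous substitution: the ratio substitution does not collapse this equation.
- separation of variables — the two dependences do not factor apart.


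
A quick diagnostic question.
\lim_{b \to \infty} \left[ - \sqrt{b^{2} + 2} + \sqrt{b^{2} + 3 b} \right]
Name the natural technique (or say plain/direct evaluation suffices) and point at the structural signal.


Diagnosis: conjugate multiplication — the difference \sqrt{b^{2} + 3 b} - \sqrt{b^{2} + 2} is an ∞ − ∞ stalemate; its conjugate partner breaks the tie.


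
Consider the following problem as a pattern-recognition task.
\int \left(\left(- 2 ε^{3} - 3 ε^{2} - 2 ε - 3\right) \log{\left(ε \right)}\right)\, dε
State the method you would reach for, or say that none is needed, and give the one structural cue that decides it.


Diagnosis: integration by parts — the logarithm \log{\left(ε \right)} wants to be differentiated, not integrated; parts makes that legal.


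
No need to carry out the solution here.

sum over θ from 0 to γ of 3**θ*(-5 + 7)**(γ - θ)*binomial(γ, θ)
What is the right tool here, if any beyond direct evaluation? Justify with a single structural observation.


Diagnosis: the binomial theorem — terms weighting binomial(γ, θ) against matched powers of 3 and (-5 + 7) reassemble into (3 + (-5 + 7))^γ by the binomial theorem.


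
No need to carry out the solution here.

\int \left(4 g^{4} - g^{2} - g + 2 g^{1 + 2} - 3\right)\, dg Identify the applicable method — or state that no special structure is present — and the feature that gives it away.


Diagnosis: no special technique — every term is a constant multiple of a power of g; term-wise power-rule integration needs no preliminary transformation.


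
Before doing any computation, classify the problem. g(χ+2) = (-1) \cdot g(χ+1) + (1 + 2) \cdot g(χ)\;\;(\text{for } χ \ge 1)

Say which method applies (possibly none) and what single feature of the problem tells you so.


Technique: the characteristic-root method — the recurrence treats every index alike (constant coefficients, no forcing) — precisely the regime where r^χ trials close it.


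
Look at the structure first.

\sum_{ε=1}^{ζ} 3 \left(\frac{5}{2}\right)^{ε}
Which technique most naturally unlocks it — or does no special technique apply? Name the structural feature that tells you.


Technique: the geometric series formula — consecutive terms stand in a fixed index-free ratio — the geometric sum formula closes it.


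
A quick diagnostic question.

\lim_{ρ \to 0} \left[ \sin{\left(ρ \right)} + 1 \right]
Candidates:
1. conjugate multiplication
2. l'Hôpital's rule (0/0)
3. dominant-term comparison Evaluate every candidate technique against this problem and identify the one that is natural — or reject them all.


Technique: no special technique — the expression is continuous at the evaluation point — substitute directly; no indeterminate form appears.
- conjugate multiplication: no divergent radical difference is present for a conjugate pair to cancel.
- l'Hôpital's rule (0/0) — substituting the point produces a determinate value, not a 0 over 0 clash.
- dominant-term comparison — this limit is not decided by comparing leading-term growth at infinity.


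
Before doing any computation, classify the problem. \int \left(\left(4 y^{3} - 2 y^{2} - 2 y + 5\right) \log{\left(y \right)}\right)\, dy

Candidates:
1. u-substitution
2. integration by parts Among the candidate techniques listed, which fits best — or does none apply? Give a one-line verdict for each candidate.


Verdict: integration by parts — \log{\left(y \right)} is the classic u in parts — its derivative is a plain reciprocal while 4 y^{3} - 2 y^{2} - 2 y + 5 absorbs the dv role.
- u-substitution: no subexpression of the integrand pairs with its own derivative as a factor — individual terms may offer their own substitutions, but any change of variable covering the whole integral would have to be constructed from outside the expression.
- integration by parts: applies; the problem has the shape this method handles.


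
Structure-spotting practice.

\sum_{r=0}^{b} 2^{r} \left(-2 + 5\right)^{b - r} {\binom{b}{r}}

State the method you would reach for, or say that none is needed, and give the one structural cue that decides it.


Best approach: the binomial theorem — the summand is term r of a binomial expansion in 2 and (-2 + 5); the whole sum is a single power.


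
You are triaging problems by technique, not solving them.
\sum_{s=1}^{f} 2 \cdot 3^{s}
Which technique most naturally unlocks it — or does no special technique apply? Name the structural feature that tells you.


Diagnosis: the geometric series formula — each term is 3 times the previous one, so the geometric-series formula applies directly.


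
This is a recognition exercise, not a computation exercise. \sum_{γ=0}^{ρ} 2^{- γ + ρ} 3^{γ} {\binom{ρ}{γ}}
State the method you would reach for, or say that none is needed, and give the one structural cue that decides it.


Diagnosis: the binomial theorem — terms weighting {\binom{ρ}{γ}} against matched powers of 3 and 2 reassemble into (3 + 2)^ρ by the binomial theorem.


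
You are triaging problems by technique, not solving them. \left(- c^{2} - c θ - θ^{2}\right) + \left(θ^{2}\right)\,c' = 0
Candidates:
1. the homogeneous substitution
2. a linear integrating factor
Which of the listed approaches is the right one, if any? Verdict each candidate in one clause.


Method: the homogeneous substitution — the slope's numerator and denominator have matching total degree, so it depends only on c/θ and the ratio substitution collapses it.
- the homogeneous substitution — applies; the problem has the shape this method handles.
- a linear integrating factor — the unknown enters nonlinearly (through a power, a denominator, or a transcendental function), which the linear integrating-factor recipe cannot absorb as-is — any repair would come from a preliminary substitution, not the factor.


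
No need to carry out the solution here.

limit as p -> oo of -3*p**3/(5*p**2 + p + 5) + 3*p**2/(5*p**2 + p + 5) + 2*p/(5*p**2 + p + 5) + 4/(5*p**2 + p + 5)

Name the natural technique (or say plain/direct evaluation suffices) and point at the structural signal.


Best approach: dominant-term comparison — at large p only the top-degree terms survive; compare the leading terms and the limit falls out. Differentiating the expression as a single quotient would eventually settle it as well; matching dominant growth settles it immediately.


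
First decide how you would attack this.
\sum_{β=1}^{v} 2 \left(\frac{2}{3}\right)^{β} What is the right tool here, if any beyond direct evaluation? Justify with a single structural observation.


Technique: the geometric series formula — each term is \frac{2}{3} times the previous one, so the geometric-series formula applies directly.


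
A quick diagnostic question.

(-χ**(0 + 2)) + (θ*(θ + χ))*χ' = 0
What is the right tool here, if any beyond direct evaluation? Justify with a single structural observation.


Method: the homogeneous substitution — the slope's numerator and denominator have matching total degree, so it depends only on χ/θ and the ratio substitution collapses it. Rewriting — with the variables' roles exchanged where the shape demands it — would expose a Bernoulli structure too; the homogeneous substitution simply reads the degrees directly.


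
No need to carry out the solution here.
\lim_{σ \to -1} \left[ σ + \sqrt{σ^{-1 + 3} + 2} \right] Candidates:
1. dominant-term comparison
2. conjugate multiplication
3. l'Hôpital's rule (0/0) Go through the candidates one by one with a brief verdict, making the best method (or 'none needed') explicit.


Diagnosis: no special technique — the function is continuous at -1; evaluation is itself the limit, no machinery required.
- dominant-term comparison: this limit is not decided by comparing polynomial growth at infinity.
- conjugate multiplication: rationalization has no target — no divergent radical difference appears.
- l'Hôpital's rule (0/0) — evaluation at the point is determinate, so the rule has nothing to repair.


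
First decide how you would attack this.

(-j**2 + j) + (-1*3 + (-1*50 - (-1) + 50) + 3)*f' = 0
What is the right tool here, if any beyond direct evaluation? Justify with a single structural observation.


Diagnosis: no special technique — with f absent the equation is not coupled at all: direct integration in j.


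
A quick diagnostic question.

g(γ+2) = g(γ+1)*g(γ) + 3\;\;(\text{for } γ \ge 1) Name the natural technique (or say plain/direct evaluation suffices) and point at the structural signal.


Best approach: no special technique — no ansatz, no master substitution, no summation factor survives the nonlinearity here.


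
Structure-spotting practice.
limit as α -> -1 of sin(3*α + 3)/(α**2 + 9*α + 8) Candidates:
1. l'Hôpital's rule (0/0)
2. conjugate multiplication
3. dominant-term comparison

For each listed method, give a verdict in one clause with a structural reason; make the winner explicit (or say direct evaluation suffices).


Verdict: l'Hôpital's rule (0/0) — the 0/0 form at -1 is the signature situation for l'Hôpital's rule. The standard small-argument limits would also carry it; the rule is the systematic route.
- l'Hôpital's rule (0/0) — applicable, and directly so.
- conjugate multiplication: multiplying by a conjugate would not remove any indeterminacy here.
- dominant-term comparison — no ranking of term growth rates resolves the limit here.


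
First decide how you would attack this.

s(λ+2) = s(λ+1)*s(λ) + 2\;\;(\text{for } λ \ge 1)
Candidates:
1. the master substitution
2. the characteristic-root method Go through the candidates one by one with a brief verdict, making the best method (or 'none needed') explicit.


Technique: no special technique — no ansatz, no master substitution, no summation factor survives the nonlinearity here.
- the master substitution: no fixed divisor shrinks the index between calls.
- the characteristic-root method — nonlinearity rules out exponential-mode superposition from the start.


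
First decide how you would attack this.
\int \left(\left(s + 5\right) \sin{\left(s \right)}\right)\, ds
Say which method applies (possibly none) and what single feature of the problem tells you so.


Verdict: integration by parts — the integrand splits as s + 5 times \sin{\left(s \right)} — repeatedly differentiating the polynomial part kills it, which is the parts ladder.


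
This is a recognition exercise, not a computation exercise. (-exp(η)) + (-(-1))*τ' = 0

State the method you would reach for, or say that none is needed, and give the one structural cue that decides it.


Verdict: no special technique — solved for the derivative, τ never appears on the right — this is a direct integration in η, not a differential-equations problem at heart.


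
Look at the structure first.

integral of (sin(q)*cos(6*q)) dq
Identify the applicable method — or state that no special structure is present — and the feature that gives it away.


Verdict: a trigonometric identity — distinct frequencies under one product (sin(q)*cos(6*q)): the product-to-sum identity is the systematic route to an integrable form.


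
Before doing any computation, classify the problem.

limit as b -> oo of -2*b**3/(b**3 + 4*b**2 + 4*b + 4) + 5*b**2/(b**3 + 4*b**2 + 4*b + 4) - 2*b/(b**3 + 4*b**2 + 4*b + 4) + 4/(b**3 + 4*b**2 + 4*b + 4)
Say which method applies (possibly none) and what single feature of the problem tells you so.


Best approach: dominant-term comparison — growth-rate triage: the leading powers of b decide the limit, everything else is noise. Differentiating the expression as a single quotient would eventually settle it as well; matching dominant growth settles it immediately.


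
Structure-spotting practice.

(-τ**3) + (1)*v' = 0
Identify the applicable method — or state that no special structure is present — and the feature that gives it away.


Verdict: no special technique — with v absent the equation is not coupled at all: direct integration in τ.


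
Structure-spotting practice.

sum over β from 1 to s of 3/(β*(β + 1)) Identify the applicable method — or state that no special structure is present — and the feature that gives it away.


Best approach: telescoping — 3/(β*(β + 1)) is a collapsed telescope: expand it into simple fractions to see the cancellation.


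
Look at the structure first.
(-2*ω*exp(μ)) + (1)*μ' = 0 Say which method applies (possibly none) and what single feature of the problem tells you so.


Method: separation of variables — solved for the derivative, the right side splits multiplicatively into a function of each variable alone — divide and integrate each side.


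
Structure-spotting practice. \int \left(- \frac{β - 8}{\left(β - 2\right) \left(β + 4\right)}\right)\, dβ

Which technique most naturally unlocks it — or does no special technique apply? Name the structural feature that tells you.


Method: partial fractions — a proper rational integrand whose denominator splits into simpler factors — decompose into partial fractions first.


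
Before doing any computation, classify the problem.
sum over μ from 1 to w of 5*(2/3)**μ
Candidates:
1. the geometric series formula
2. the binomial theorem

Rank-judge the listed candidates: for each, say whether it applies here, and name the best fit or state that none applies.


Method: the geometric series formula — term-over-term division gives 2/3 every time — index-free ratio, geometric sum formula applies.
- the geometric series formula — a fit — the right tool for this form.
- the binomial theorem — there is no pair of bases whose matched powers would reassemble into a single binomial power.


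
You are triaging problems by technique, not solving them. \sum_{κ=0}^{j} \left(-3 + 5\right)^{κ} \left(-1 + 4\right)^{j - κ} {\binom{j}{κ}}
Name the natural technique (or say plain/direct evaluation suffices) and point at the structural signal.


Diagnosis: the binomial theorem — the summand is term κ of a binomial expansion in (-3 + 5) and (-1 + 4); the whole sum is a single power.


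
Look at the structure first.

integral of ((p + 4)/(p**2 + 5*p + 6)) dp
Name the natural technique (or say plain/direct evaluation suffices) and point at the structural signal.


Method: partial fractions — the bottom, p**2 + 5*p + 6, comes apart into simple factors, and a proper rational function over split factors decomposes.


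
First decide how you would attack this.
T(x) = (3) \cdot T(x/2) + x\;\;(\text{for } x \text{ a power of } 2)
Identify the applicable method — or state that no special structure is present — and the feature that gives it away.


Verdict: the master substitution — the argument contracts 2-fold per step: reindex x exponentially and solve the linear recurrence in the new index.


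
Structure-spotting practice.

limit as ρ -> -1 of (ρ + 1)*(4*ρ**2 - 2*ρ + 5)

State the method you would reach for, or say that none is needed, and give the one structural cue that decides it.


Diagnosis: no special technique — the function is continuous at -1; evaluation is itself the limit, no machinery required.


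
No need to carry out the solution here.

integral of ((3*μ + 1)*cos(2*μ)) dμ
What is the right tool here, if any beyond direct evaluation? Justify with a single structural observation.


Method: integration by parts — differentiate 3*μ + 1, integrate cos(2*μ): each pass lowers the polynomial degree, so parts terminates.


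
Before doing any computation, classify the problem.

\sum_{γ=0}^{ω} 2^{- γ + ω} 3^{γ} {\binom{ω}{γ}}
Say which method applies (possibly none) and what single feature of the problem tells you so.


Verdict: the binomial theorem — the binomial coefficients weight matched powers of 3 and 2, which is exactly the expansion of a binomial power.


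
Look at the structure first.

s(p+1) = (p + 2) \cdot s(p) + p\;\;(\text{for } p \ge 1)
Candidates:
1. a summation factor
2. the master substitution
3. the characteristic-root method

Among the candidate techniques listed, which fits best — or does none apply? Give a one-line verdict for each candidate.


Diagnosis: a summation factor — the coefficient p + 2 drifts with the index, so no fixed root exists; normalizing by the cumulative product telescopes it.
- a summation factor: yes, a natural case for it.
- the master substitution: no fixed divisor shrinks the index between calls.
- the characteristic-root method — the coefficients vary with the index, breaking the constant-coefficient structure the method needs.


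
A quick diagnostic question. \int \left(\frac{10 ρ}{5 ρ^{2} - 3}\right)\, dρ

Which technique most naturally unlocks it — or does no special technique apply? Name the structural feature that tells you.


Technique: u-substitution — differentiating the inner expression 5 ρ^{2} - 3 produces the factor 10 ρ up to a constant multiple, so substituting u = 5 ρ^{2} - 3 reduces everything to a one-variable integral in u.


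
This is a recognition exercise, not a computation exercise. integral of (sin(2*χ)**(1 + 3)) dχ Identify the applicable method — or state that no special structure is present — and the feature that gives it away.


Method: a trigonometric identity — even powers like sin(2*χ)**(1 + 3) never integrate directly; the half-angle identity lowers the degree first.


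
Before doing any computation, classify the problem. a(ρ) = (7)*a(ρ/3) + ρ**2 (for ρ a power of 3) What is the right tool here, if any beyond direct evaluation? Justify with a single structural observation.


Method: the master substitution — a divide-and-conquer shape: argument ρ/3, so change variables with ρ = 3^m and solve the linear version.


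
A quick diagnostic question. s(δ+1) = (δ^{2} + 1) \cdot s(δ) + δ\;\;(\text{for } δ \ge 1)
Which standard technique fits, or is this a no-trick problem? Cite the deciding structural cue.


Verdict: a summation factor — because the multiplier δ^{2} + 1 is index-dependent, divide through by its running product and sum the resulting differences.


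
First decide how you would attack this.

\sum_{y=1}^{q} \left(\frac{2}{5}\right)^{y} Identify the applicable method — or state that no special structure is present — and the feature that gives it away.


Technique: the geometric series formula — each term is \frac{2}{5} times the previous one, so the geometric-series formula applies directly.


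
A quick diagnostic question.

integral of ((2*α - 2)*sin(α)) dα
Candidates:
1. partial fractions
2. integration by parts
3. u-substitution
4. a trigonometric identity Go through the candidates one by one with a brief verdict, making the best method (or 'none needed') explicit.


Method: integration by parts — 2*α - 2 dies after finitely many derivatives while sin(α) cycles under integration — the tabular/parts setup.
- partial fractions — there is no rational-function structure to decompose.
- integration by parts — yes — fits the structure here.
- u-substitution — no subexpression of the integrand serves as a whole-integral substitution inner — individual terms may offer their own, but none carries its derivative as a factor of the full integrand; a working change of variable would have to be constructed from outside the expression.
- a trigonometric identity: the trigonometric factor has no even power to reduce and no cross-frequency product to convert — the standard power-reduction and product-to-sum identities do not engage it.


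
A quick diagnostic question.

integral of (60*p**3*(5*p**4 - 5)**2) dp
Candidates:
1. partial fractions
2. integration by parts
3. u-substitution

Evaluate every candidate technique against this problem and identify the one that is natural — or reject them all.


Best approach: u-substitution — 60*p**3 matches the derivative of 5*p**4 - 5 up to a constant; with u = 5*p**4 - 5 the whole integrand folds into a function of u alone. Expanding everything out would also get there; the substitution is the systematic route.
- partial fractions — the expression is not a ratio of polynomials that decomposes further.
- integration by parts — parts would only shuffle a directly integrable integrand.
- u-substitution: yes — fits the structure here.


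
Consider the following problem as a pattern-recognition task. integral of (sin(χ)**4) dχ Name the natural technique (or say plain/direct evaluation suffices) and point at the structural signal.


Method: a trigonometric identity — reduce sin(χ)**4 with the power-reduction formula and the integral becomes first-degree trigonometry.


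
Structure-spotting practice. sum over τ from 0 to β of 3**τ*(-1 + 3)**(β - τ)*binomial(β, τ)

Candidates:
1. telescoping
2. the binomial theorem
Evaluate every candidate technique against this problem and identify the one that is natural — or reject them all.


Technique: the binomial theorem — binomial coefficients against complementary powers of 3 and (-1 + 3): recognize the binomial expansion and resum.
- telescoping: as presented, consecutive terms share no shifted copy to cancel against — no rewrite is on display to change that.
- the binomial theorem: a fit — the right tool for this form.


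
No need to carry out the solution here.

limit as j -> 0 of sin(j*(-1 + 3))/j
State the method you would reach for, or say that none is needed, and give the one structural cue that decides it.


Diagnosis: l'Hôpital's rule (0/0) — numerator and denominator both vanish at 0 — a genuine 0/0 form, which is exactly when l'Hôpital applies. One could equally expand both pieces locally and compare leading terms; the rule does that in one stroke.


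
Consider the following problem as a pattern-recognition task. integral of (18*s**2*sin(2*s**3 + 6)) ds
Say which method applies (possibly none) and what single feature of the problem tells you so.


Verdict: u-substitution — viewed as a product, the integrand is a composition evaluated at 2*s**3 + 6 times (a constant multiple of) that inner expression's derivative, so u = 2*s**3 + 6 makes it elementary.


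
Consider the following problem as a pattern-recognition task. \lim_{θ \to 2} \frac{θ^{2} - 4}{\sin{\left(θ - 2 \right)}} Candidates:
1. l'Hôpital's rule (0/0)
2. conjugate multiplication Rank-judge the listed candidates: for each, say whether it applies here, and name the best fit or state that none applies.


Diagnosis: l'Hôpital's rule (0/0) — the 0/0 form at 2 is the signature situation for l'Hôpital's rule. A local series expansion at the point resolves it as well; the rule is the packaged version of that step.
- l'Hôpital's rule (0/0): yes, a natural case for it.
- conjugate multiplication: the conjugate move applies to radical differences, which this is not.


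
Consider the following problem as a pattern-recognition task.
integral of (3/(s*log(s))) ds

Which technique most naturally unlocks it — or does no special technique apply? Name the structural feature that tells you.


Method: u-substitution — the only nontrivial dependence routes through log(s), whose derivative supplies the leftover factor up to a constant multiple — u = log(s) flattens it.


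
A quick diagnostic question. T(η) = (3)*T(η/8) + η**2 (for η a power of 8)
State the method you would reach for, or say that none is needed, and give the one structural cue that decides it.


Technique: the master substitution — a divide-and-conquer shape: argument η/8, so change variables with η = 8^m and solve the linear version.


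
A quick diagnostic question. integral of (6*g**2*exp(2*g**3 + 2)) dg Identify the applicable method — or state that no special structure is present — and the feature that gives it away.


Verdict: u-substitution — differentiating the inner expression 2*g**3 + 2 produces the factor 6*g**2 up to a constant multiple, so substituting u = 2*g**3 + 2 reduces everything to a one-variable integral in u.


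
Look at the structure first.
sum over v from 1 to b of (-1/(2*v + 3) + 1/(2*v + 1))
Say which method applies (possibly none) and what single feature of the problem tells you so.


Method: telescoping — a difference of consecutive values of one function (1/(2*v + 1) at one index and the next) — telescoping by construction.


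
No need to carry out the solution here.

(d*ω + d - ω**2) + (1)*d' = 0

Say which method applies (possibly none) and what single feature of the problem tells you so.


Diagnosis: a linear integrating factor — linear in the unknown with genuine forcing: multiply through by the exponential of the integrated coefficient and the left side closes into one derivative.


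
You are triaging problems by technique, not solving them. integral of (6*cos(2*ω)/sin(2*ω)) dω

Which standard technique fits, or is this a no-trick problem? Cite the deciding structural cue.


Best approach: u-substitution — structure check: outer function, inner expression sin(2*ω), inner derivative as a factor — the classic u = sin(2*ω) pattern.


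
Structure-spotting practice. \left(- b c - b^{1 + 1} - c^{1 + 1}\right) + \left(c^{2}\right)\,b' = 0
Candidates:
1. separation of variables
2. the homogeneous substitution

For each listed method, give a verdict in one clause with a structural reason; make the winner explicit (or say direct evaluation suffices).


Method: the homogeneous substitution — solved for the derivative, the right side is unchanged under scaling c and b together — it depends only on the ratio b/c, so substitute a single ratio variable.
- separation of variables — no division isolates the independent variable from the unknown.
- the homogeneous substitution: a fit — the right tool for this form.


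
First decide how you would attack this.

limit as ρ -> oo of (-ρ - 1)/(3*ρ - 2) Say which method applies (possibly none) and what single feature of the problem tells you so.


Verdict: dominant-term comparison — growth-rate triage: the leading powers of ρ decide the limit, everything else is noise. Viewed as a single quotient this is an ∞/∞ form — an at-infinity application of l'Hôpital's rule would also resolve it; comparing leading growth reads the answer without differentiating.


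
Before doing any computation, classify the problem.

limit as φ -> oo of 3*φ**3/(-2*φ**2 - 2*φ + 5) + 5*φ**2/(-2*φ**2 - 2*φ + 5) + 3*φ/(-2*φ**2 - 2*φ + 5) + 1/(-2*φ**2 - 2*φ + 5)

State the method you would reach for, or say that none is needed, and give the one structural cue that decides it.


Diagnosis: dominant-term comparison — as φ grows, only the highest-degree terms matter — compare leading terms and read the limit off. Viewed as a single quotient this is an ∞/∞ form — an at-infinity application of l'Hôpital's rule would also resolve it; comparing leading growth reads the answer without differentiating.
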